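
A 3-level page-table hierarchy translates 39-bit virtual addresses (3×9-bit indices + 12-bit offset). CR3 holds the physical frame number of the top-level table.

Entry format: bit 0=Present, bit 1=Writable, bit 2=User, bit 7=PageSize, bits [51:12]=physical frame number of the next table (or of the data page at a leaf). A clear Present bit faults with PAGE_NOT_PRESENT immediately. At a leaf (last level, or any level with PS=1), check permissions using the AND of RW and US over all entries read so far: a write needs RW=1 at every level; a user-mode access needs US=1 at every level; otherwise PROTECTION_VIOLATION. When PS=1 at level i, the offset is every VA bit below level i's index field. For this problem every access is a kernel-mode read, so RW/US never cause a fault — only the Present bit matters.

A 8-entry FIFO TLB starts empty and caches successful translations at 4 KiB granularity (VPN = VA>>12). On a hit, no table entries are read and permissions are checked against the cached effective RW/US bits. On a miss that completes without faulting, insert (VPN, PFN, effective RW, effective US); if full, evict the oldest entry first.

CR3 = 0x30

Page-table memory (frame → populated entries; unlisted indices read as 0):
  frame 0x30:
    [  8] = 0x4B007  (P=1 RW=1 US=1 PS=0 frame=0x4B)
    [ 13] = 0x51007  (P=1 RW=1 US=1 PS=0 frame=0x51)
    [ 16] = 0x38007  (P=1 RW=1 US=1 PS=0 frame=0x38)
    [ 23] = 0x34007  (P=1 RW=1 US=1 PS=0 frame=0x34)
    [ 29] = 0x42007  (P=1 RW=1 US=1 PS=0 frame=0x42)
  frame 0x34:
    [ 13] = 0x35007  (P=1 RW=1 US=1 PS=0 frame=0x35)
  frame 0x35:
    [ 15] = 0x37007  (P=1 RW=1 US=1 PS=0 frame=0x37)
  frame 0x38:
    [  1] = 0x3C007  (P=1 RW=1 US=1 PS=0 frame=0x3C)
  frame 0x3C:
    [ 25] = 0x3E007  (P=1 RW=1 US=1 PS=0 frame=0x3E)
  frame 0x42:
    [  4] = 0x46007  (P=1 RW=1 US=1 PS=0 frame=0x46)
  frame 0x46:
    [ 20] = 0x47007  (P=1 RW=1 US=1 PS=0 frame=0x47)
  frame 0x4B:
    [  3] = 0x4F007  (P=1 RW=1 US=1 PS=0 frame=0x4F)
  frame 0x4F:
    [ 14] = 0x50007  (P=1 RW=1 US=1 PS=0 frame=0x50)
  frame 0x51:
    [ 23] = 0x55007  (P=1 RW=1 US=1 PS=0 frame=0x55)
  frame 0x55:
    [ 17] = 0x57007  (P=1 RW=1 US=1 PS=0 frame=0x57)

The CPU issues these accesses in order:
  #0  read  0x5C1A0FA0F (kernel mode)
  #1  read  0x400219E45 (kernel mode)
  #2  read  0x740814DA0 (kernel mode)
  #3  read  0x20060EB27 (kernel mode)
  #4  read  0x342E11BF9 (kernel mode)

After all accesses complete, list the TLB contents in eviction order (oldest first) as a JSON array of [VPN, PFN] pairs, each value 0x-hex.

Trace:
#0 VA=0x5C1A0FA0F (r,kernel):
  L0: frame=0x30 idx=23 entry=0x34007 [P=1 RW=1 US=1 PS=0]
  L1: frame=0x34 idx=13 entry=0x35007 [P=1 RW=1 US=1 PS=0]
  L2: frame=0x35 idx=15 entry=0x37007 [P=1 RW=1 US=1 PS=0]
  ✓ 0x37A0F  — 3 lookups
#1 VA=0x400219E45 (r,kernel):
  L0: frame=0x30 idx=16 entry=0x38007 [P=1 RW=1 US=1 PS=0]
  L1: frame=0x38 idx=1 entry=0x3C007 [P=1 RW=1 US=1 PS=0]
  L2: frame=0x3C idx=25 entry=0x3E007 [P=1 RW=1 US=1 PS=0]
  ✓ 0x3EE45  — 3 lookups
#2 VA=0x740814DA0 (r,kernel):
  L0: frame=0x30 idx=29 entry=0x42007 [P=1 RW=1 US=1 PS=0]
  L1: frame=0x42 idx=4 entry=0x46007 [P=1 RW=1 US=1 PS=0]
  L2: frame=0x46 idx=20 entry=0x47007 [P=1 RW=1 US=1 PS=0]
  ✓ 0x47DA0  — 3 lookups
#3 VA=0x20060EB27 (r,kernel):
  L0: frame=0x30 idx=8 entry=0x4B007 [P=1 RW=1 US=1 PS=0]
  L1: frame=0x4B idx=3 entry=0x4F007 [P=1 RW=1 US=1 PS=0]
  L2: frame=0x4F idx=14 entry=0x50007 [P=1 RW=1 US=1 PS=0]
  ✓ 0x50B27  — 3 lookups
#4 VA=0x342E11BF9 (r,kernel):
  L0: frame=0x30 idx=13 entry=0x51007 [P=1 RW=1 US=1 PS=0]
  L1: frame=0x51 idx=23 entry=0x55007 [P=1 RW=1 US=1 PS=0]
  L2: frame=0x55 idx=17 entry=0x57007 [P=1 RW=1 US=1 PS=0]
  ✓ 0x57BF9  — 3 lookups

TLB: [["0x5C1A0F", "0x37"], ["0x400219", "0x3E"], ["0x740814", "0x47"], ["0x20060E", "0x50"], ["0x342E11", "0x57"]]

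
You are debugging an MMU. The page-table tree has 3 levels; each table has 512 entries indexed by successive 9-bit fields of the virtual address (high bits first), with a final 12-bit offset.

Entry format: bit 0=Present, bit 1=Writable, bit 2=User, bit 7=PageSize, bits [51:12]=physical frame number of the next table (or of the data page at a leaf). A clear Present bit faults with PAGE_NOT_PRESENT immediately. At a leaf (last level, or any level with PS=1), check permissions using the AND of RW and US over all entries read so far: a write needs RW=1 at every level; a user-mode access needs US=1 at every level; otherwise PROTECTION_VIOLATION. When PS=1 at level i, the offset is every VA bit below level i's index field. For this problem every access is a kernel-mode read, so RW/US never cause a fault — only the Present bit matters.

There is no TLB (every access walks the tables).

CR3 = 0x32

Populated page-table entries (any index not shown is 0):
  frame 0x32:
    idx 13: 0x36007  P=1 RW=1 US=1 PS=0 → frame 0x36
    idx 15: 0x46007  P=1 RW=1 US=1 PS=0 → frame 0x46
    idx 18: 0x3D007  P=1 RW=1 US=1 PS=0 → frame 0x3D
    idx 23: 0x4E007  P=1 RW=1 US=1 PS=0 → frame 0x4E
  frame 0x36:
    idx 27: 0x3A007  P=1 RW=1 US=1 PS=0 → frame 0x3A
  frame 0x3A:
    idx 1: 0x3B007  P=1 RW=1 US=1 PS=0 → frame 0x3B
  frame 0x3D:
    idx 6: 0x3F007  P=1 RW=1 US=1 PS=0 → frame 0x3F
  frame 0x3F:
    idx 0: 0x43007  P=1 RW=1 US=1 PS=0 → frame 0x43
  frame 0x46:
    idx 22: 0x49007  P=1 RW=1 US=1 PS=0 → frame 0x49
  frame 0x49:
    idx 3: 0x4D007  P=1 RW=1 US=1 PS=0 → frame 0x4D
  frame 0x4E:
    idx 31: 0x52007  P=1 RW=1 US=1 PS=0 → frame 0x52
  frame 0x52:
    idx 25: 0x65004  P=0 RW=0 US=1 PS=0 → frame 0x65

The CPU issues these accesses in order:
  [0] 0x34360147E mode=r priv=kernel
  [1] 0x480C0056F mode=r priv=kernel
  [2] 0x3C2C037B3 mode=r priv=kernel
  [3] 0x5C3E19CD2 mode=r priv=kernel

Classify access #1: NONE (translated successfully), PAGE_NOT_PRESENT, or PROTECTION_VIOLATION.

Trace:
#0 VA=0x34360147E (r,kernel):
  L0: frame=0x32 idx=13 entry=0x36007 [P=1 RW=1 US=1 PS=0]
  L1: frame=0x36 idx=27 entry=0x3A007 [P=1 RW=1 US=1 PS=0]
  L2: frame=0x3A idx=1 entry=0x3B007 [P=1 RW=1 US=1 PS=0]
  ✓ 0x3B47E  — 3 lookups
#1 VA=0x480C0056F (r,kernel):
  L0: frame=0x32 idx=18 entry=0x3D007 [P=1 RW=1 US=1 PS=0]
  L1: frame=0x3D idx=6 entry=0x3F007 [P=1 RW=1 US=1 PS=0]
  L2: frame=0x3F idx=0 entry=0x43007 [P=1 RW=1 US=1 PS=0]
  ✓ 0x4356F  — 3 lookups
#2 VA=0x3C2C037B3 (r,kernel):
  L0: frame=0x32 idx=15 entry=0x46007 [P=1 RW=1 US=1 PS=0]
  L1: frame=0x46 idx=22 entry=0x49007 [P=1 RW=1 US=1 PS=0]
  L2: frame=0x49 idx=3 entry=0x4D007 [P=1 RW=1 US=1 PS=0]
  ✓ 0x4D7B3  — 3 lookups
#3 VA=0x5C3E19CD2 (r,kernel):
  L0: frame=0x32 idx=23 entry=0x4E007 [P=1 RW=1 US=1 PS=0]
  L1: frame=0x4E idx=31 entry=0x52007 [P=1 RW=1 US=1 PS=0]
  L2: frame=0x52 idx=25 entry=0x65004 [P=0 RW=0 US=1 PS=0]
  → PAGE_NOT_PRESENT  (3 entries read)

Access #1 fault: NONE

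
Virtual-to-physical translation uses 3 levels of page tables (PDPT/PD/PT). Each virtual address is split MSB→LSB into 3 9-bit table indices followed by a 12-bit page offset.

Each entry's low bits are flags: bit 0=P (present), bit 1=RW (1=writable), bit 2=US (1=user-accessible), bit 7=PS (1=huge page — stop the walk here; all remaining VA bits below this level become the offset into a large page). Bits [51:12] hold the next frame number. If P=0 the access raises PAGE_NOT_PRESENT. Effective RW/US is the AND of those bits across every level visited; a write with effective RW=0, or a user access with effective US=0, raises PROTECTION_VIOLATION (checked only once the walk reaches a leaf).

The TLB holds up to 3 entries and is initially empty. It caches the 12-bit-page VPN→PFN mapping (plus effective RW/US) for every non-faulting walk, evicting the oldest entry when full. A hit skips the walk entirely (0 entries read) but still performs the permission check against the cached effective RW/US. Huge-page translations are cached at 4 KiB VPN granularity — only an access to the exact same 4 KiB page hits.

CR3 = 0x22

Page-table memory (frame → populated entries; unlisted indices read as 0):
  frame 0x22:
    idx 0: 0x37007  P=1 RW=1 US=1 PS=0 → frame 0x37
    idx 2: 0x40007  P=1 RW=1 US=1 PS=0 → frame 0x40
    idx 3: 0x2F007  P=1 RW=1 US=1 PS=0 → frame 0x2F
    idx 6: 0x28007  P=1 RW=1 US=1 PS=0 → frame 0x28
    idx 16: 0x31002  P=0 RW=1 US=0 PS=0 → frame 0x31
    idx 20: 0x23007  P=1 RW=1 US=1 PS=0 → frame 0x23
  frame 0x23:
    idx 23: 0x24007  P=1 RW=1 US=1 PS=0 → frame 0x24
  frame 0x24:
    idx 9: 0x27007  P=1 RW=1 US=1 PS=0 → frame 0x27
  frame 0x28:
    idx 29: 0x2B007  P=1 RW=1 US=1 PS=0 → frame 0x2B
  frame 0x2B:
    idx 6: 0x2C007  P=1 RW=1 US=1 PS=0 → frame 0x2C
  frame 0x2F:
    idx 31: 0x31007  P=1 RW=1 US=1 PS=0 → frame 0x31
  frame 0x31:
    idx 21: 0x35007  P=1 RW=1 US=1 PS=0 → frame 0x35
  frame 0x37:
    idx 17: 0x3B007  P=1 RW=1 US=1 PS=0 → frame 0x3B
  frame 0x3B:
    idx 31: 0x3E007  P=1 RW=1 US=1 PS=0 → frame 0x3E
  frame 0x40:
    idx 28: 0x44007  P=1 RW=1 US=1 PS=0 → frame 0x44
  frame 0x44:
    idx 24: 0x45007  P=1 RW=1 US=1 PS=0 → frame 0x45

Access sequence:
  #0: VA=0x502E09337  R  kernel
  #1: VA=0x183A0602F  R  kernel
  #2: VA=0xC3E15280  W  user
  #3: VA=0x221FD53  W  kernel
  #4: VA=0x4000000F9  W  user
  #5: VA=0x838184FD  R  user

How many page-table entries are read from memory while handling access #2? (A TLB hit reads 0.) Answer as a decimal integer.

Trace:
#0 VA=0x502E09337 (r,kernel):
  L0 @0x22[20] → 0x23007  P=1,RW=1,US=1,PS=0
  L1 @0x23[23] → 0x24007  P=1,RW=1,US=1,PS=0
  L2 @0x24[9] → 0x27007  P=1,RW=1,US=1,PS=0
  → PA=0x27337  (3 entries read)
#1 VA=0x183A0602F (r,kernel):
  L0 @0x22[6] → 0x28007  P=1,RW=1,US=1,PS=0
  L1 @0x28[29] → 0x2B007  P=1,RW=1,US=1,PS=0
  L2 @0x2B[6] → 0x2C007  P=1,RW=1,US=1,PS=0
  → PA=0x2C02F  (3 entries read)
#2 VA=0xC3E15280 (w,user):
  L0 @0x22[3] → 0x2F007  P=1,RW=1,US=1,PS=0
  L1 @0x2F[31] → 0x31007  P=1,RW=1,US=1,PS=0
  L2 @0x31[21] → 0x35007  P=1,RW=1,US=1,PS=0
  → PA=0x35280  (3 entries read)
#3 VA=0x221FD53 (w,kernel):
  L0 @0x22[0] → 0x37007  P=1,RW=1,US=1,PS=0
  L1 @0x37[17] → 0x3B007  P=1,RW=1,US=1,PS=0
  L2 @0x3B[31] → 0x3E007  P=1,RW=1,US=1,PS=0
  → PA=0x3ED53  (3 entries read)
#4 VA=0x4000000F9 (w,user):
  L0 @0x22[16] → 0x31002  P=0,RW=1,US=0,PS=0
  ✗ PAGE_NOT_PRESENT  [1 reads]
#5 VA=0x838184FD (r,user):
  L0 @0x22[2] → 0x40007  P=1,RW=1,US=1,PS=0
  L1 @0x40[28] → 0x44007  P=1,RW=1,US=1,PS=0
  L2 @0x44[24] → 0x45007  P=1,RW=1,US=1,PS=0
  → PA=0x454FD  (3 entries read)

Entries read for #2: 3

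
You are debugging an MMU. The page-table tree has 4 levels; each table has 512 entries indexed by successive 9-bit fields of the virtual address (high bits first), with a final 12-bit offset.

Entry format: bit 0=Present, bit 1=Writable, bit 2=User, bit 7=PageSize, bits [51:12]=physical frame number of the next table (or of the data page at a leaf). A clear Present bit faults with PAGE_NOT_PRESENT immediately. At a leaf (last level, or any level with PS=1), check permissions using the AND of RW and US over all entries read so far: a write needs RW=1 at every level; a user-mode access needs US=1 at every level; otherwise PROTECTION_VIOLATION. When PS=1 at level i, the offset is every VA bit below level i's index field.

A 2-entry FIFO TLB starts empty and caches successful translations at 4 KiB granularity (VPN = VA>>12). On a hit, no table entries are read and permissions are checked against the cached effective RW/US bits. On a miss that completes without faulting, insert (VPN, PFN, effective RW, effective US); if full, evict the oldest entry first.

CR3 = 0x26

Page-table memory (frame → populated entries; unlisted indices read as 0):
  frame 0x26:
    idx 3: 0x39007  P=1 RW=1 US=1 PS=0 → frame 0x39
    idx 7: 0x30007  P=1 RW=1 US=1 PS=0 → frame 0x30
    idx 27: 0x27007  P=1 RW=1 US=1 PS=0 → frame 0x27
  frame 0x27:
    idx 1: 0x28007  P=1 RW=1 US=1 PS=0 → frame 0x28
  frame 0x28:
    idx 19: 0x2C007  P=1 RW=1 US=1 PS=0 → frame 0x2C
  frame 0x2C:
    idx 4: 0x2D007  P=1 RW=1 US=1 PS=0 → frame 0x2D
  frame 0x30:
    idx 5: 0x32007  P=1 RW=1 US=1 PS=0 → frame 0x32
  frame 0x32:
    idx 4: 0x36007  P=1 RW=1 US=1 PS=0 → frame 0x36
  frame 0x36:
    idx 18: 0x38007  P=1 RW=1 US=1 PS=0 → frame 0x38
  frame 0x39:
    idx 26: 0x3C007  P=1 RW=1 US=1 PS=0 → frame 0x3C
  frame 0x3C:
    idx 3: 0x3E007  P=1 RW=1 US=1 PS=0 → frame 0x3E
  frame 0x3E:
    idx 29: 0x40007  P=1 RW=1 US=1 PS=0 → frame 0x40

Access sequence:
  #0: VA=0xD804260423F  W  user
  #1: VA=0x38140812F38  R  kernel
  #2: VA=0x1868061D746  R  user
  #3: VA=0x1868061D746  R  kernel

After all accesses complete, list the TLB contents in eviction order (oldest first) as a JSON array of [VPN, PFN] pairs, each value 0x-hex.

Per-access translation:
#0 VA=0xD804260423F (w,user):
  L0: frame=0x26 idx=27 entry=0x27007 [P=1 RW=1 US=1 PS=0]
  L1: frame=0x27 idx=1 entry=0x28007 [P=1 RW=1 US=1 PS=0]
  L2: frame=0x28 idx=19 entry=0x2C007 [P=1 RW=1 US=1 PS=0]
  L3: frame=0x2C idx=4 entry=0x2D007 [P=1 RW=1 US=1 PS=0]
  ✓ 0x2D23F  — 4 lookups
#1 VA=0x38140812F38 (r,kernel):
  L0: frame=0x26 idx=7 entry=0x30007 [P=1 RW=1 US=1 PS=0]
  L1: frame=0x30 idx=5 entry=0x32007 [P=1 RW=1 US=1 PS=0]
  L2: frame=0x32 idx=4 entry=0x36007 [P=1 RW=1 US=1 PS=0]
  L3: frame=0x36 idx=18 entry=0x38007 [P=1 RW=1 US=1 PS=0]
  ✓ 0x38F38  — 4 lookups
#2 VA=0x1868061D746 (r,user):
  L0: frame=0x26 idx=3 entry=0x39007 [P=1 RW=1 US=1 PS=0]
  L1: frame=0x39 idx=26 entry=0x3C007 [P=1 RW=1 US=1 PS=0]
  L2: frame=0x3C idx=3 entry=0x3E007 [P=1 RW=1 US=1 PS=0]
  L3: frame=0x3E idx=29 entry=0x40007 [P=1 RW=1 US=1 PS=0]
  ✓ 0x40746  — 4 lookups
#3 VA=0x1868061D746 (r,kernel):
  TLB hit vpn=0x1868061D → PA=0x40746

TLB: [["0x38140812", "0x38"], ["0x1868061D", "0x40"]]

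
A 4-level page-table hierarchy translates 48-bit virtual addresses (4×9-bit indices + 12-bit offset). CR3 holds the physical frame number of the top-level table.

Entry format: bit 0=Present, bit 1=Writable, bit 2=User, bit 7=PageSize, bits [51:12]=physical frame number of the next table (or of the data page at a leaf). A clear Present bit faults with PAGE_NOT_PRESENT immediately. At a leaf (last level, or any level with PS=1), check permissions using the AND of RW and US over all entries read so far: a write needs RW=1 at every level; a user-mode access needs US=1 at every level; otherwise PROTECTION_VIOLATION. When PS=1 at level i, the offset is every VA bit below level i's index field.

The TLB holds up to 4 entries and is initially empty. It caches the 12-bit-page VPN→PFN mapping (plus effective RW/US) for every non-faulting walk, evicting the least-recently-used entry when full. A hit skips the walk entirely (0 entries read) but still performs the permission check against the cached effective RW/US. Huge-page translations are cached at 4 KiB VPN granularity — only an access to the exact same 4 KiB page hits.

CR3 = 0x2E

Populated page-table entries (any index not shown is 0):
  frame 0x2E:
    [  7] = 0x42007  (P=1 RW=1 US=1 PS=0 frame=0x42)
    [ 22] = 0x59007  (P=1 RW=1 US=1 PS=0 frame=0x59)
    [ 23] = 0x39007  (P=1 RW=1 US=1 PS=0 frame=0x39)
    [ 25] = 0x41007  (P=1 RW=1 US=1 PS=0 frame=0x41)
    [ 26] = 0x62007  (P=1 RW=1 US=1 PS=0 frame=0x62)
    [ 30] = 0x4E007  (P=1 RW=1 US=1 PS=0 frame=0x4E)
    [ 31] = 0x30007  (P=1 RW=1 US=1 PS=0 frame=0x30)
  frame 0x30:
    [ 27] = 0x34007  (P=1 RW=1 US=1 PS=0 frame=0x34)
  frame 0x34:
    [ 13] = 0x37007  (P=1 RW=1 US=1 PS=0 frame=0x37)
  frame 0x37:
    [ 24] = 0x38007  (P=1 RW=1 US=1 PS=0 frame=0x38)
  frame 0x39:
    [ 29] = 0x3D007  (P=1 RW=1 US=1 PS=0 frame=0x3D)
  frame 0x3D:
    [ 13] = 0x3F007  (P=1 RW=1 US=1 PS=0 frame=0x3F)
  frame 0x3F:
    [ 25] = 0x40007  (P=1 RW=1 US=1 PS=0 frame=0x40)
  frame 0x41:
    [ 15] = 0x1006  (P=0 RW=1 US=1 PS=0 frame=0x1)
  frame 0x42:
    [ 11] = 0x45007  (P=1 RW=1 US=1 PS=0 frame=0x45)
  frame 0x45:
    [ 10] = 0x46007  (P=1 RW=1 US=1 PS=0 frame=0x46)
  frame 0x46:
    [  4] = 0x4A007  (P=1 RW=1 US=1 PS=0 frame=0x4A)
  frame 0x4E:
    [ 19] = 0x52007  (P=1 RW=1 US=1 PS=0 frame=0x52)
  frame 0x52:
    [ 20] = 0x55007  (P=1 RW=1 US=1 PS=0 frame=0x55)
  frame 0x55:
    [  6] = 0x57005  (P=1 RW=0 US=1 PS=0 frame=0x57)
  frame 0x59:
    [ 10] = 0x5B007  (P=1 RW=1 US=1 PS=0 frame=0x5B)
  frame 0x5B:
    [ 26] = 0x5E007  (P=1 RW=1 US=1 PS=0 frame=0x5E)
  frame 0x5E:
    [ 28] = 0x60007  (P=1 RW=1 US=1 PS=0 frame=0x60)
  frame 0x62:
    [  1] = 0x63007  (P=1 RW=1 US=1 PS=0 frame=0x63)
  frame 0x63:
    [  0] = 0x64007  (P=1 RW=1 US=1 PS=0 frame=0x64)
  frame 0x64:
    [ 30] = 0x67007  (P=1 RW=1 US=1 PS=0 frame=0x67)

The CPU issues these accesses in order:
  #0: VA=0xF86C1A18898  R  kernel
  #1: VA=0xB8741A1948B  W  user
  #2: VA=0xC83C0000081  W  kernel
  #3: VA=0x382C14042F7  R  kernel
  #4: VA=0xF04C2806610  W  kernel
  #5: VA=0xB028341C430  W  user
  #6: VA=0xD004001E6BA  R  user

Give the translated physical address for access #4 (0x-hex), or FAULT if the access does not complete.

Trace:
#0 VA=0xF86C1A18898 (r,kernel):
  L0: frame=0x2E idx=31 entry=0x30007 [P=1 RW=1 US=1 PS=0]
  L1: frame=0x30 idx=27 entry=0x34007 [P=1 RW=1 US=1 PS=0]
  L2: frame=0x34 idx=13 entry=0x37007 [P=1 RW=1 US=1 PS=0]
  L3: frame=0x37 idx=24 entry=0x38007 [P=1 RW=1 US=1 PS=0]
  ✓ 0x38898  — 4 lookups
#1 VA=0xB8741A1948B (w,user):
  L0: frame=0x2E idx=23 entry=0x39007 [P=1 RW=1 US=1 PS=0]
  L1: frame=0x39 idx=29 entry=0x3D007 [P=1 RW=1 US=1 PS=0]
  L2: frame=0x3D idx=13 entry=0x3F007 [P=1 RW=1 US=1 PS=0]
  L3: frame=0x3F idx=25 entry=0x40007 [P=1 RW=1 US=1 PS=0]
  ✓ 0x4048B  — 4 lookups
#2 VA=0xC83C0000081 (w,kernel):
  L0: frame=0x2E idx=25 entry=0x41007 [P=1 RW=1 US=1 PS=0]
  L1: frame=0x41 idx=15 entry=0x1006 [P=0 RW=1 US=1 PS=0]
  ✗ PAGE_NOT_PRESENT  [2 reads]
#3 VA=0x382C14042F7 (r,kernel):
  L0: frame=0x2E idx=7 entry=0x42007 [P=1 RW=1 US=1 PS=0]
  L1: frame=0x42 idx=11 entry=0x45007 [P=1 RW=1 US=1 PS=0]
  L2: frame=0x45 idx=10 entry=0x46007 [P=1 RW=1 US=1 PS=0]
  L3: frame=0x46 idx=4 entry=0x4A007 [P=1 RW=1 US=1 PS=0]
  ✓ 0x4A2F7  — 4 lookups
#4 VA=0xF04C2806610 (w,kernel):
  L0: frame=0x2E idx=30 entry=0x4E007 [P=1 RW=1 US=1 PS=0]
  L1: frame=0x4E idx=19 entry=0x52007 [P=1 RW=1 US=1 PS=0]
  L2: frame=0x52 idx=20 entry=0x55007 [P=1 RW=1 US=1 PS=0]
  L3: frame=0x55 idx=6 entry=0x57005 [P=1 RW=0 US=1 PS=0]
  ✗ PROTECTION_VIOLATION  [4 reads]
#5 VA=0xB028341C430 (w,user):
  L0: frame=0x2E idx=22 entry=0x59007 [P=1 RW=1 US=1 PS=0]
  L1: frame=0x59 idx=10 entry=0x5B007 [P=1 RW=1 US=1 PS=0]
  L2: frame=0x5B idx=26 entry=0x5E007 [P=1 RW=1 US=1 PS=0]
  L3: frame=0x5E idx=28 entry=0x60007 [P=1 RW=1 US=1 PS=0]
  ✓ 0x60430  — 4 lookups
#6 VA=0xD004001E6BA (r,user):
  L0: frame=0x2E idx=26 entry=0x62007 [P=1 RW=1 US=1 PS=0]
  L1: frame=0x62 idx=1 entry=0x63007 [P=1 RW=1 US=1 PS=0]
  L2: frame=0x63 idx=0 entry=0x64007 [P=1 RW=1 US=1 PS=0]
  L3: frame=0x64 idx=30 entry=0x67007 [P=1 RW=1 US=1 PS=0]
  ✓ 0x676BA  — 4 lookups

Access #4 PA: FAULT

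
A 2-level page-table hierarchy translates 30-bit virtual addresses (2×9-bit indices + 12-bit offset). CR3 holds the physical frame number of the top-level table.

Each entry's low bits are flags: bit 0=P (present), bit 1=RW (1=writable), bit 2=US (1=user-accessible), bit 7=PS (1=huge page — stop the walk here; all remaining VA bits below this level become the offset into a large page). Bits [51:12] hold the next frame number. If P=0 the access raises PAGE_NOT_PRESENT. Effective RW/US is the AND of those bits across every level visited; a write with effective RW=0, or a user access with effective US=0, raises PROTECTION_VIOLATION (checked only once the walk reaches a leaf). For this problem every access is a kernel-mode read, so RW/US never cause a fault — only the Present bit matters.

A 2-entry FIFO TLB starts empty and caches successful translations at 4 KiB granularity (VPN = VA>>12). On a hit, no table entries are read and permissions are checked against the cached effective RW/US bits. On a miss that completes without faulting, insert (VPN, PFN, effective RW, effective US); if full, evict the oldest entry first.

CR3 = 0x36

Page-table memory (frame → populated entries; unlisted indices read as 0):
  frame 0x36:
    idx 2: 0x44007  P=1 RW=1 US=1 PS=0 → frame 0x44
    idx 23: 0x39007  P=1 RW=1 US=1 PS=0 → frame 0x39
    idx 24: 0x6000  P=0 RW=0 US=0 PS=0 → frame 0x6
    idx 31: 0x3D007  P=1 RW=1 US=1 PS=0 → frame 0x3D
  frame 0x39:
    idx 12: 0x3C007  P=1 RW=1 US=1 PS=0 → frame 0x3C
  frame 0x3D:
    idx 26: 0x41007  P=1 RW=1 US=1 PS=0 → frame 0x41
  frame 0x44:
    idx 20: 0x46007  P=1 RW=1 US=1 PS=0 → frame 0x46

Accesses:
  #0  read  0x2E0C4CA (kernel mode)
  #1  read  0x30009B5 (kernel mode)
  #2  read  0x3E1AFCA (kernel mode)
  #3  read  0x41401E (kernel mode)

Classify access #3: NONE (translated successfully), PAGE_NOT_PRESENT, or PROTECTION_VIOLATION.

Walk each access:
#0 VA=0x2E0C4CA (r,kernel):
  lvl0: tbl 0x36, slot 23 ⇒ 0x39007 (P1/RW1/US1/PS0)
  lvl1: tbl 0x39, slot 12 ⇒ 0x3C007 (P1/RW1/US1/PS0)
  ⇒ phys 0x3C4CA  [2 reads]
#1 VA=0x30009B5 (r,kernel):
  lvl0: tbl 0x36, slot 24 ⇒ 0x6000 (P0/RW0/US0/PS0)
  → PAGE_NOT_PRESENT  (1 entries read)
#2 VA=0x3E1AFCA (r,kernel):
  lvl0: tbl 0x36, slot 31 ⇒ 0x3D007 (P1/RW1/US1/PS0)
  lvl1: tbl 0x3D, slot 26 ⇒ 0x41007 (P1/RW1/US1/PS0)
  ⇒ phys 0x41FCA  [2 reads]
#3 VA=0x41401E (r,kernel):
  lvl0: tbl 0x36, slot 2 ⇒ 0x44007 (P1/RW1/US1/PS0)
  lvl1: tbl 0x44, slot 20 ⇒ 0x46007 (P1/RW1/US1/PS0)
  ⇒ phys 0x4601E  [2 reads]

Access #3 fault: NONE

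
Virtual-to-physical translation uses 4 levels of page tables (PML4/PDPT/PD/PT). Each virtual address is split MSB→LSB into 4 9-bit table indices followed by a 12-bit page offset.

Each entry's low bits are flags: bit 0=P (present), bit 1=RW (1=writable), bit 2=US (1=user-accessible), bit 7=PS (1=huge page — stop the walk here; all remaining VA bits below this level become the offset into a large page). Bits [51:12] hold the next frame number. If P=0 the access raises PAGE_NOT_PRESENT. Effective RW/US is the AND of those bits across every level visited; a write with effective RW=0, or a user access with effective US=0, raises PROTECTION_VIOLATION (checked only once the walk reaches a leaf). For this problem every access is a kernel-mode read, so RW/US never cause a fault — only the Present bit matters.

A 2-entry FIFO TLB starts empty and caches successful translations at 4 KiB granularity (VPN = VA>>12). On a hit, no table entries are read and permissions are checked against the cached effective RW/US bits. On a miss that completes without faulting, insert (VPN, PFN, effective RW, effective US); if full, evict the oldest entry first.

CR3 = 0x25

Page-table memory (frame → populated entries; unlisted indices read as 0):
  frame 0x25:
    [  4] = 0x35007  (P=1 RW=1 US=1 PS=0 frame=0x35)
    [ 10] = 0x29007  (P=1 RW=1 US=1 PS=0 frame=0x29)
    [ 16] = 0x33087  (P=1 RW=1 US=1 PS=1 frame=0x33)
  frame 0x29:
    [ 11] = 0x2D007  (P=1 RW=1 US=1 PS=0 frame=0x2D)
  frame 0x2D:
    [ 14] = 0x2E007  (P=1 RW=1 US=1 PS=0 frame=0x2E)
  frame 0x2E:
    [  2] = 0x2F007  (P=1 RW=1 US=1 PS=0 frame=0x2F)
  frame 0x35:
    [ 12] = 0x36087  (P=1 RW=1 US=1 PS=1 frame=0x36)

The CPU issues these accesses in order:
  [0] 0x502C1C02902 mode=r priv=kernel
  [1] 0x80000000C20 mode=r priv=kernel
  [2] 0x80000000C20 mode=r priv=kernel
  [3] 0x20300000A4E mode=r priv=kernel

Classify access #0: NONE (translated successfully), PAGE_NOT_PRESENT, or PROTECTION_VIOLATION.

Walk each access:
#0 VA=0x502C1C02902 (r,kernel):
  [0] read 0x25 idx=10: raw=0x29007 flags P=1 W=1 U=1 S=0
  [1] read 0x29 idx=11: raw=0x2D007 flags P=1 W=1 U=1 S=0
  [2] read 0x2D idx=14: raw=0x2E007 flags P=1 W=1 U=1 S=0
  [3] read 0x2E idx=2: raw=0x2F007 flags P=1 W=1 U=1 S=0
  ✓ 0x2F902  — 4 lookups
#1 VA=0x80000000C20 (r,kernel):
  [0] read 0x25 idx=16: raw=0x33087 flags P=1 W=1 U=1 S=1
  ✓ 0x33C20 (huge @L0)  — 1 lookups
#2 VA=0x80000000C20 (r,kernel):
  TLB hit vpn=0x80000000 → PA=0x33C20
#3 VA=0x20300000A4E (r,kernel):
  [0] read 0x25 idx=4: raw=0x35007 flags P=1 W=1 U=1 S=0
  [1] read 0x35 idx=12: raw=0x36087 flags P=1 W=1 U=1 S=1
  ✓ 0x36A4E (huge @L1)  — 2 lookups

Access #0 fault: NONE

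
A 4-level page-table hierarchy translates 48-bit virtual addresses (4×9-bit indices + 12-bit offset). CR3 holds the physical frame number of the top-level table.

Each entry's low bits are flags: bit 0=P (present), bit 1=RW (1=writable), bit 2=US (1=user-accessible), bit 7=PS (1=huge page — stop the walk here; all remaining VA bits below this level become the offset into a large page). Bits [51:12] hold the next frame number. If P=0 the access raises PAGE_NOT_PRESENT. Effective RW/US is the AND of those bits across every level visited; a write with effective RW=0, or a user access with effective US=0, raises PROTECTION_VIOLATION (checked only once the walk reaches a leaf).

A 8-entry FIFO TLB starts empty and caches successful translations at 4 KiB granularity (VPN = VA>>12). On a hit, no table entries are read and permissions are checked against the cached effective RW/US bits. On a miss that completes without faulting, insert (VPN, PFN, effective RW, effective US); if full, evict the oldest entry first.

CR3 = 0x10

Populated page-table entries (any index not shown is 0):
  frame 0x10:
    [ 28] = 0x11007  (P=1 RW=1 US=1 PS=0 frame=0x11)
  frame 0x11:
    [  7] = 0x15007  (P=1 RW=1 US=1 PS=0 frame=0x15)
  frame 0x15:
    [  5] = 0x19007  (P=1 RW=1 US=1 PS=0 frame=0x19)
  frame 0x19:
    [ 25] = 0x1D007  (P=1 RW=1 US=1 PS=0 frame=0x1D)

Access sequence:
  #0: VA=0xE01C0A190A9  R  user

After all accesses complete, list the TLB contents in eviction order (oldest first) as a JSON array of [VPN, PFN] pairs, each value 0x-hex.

Per-access translation:
#0 VA=0xE01C0A190A9 (r,user):
  [0] read 0x10 idx=28: raw=0x11007 flags P=1 W=1 U=1 S=0
  [1] read 0x11 idx=7: raw=0x15007 flags P=1 W=1 U=1 S=0
  [2] read 0x15 idx=5: raw=0x19007 flags P=1 W=1 U=1 S=0
  [3] read 0x19 idx=25: raw=0x1D007 flags P=1 W=1 U=1 S=0
  → PA=0x1D0A9  (4 entries read)

TLB: [["0xE01C0A19", "0x1D"]]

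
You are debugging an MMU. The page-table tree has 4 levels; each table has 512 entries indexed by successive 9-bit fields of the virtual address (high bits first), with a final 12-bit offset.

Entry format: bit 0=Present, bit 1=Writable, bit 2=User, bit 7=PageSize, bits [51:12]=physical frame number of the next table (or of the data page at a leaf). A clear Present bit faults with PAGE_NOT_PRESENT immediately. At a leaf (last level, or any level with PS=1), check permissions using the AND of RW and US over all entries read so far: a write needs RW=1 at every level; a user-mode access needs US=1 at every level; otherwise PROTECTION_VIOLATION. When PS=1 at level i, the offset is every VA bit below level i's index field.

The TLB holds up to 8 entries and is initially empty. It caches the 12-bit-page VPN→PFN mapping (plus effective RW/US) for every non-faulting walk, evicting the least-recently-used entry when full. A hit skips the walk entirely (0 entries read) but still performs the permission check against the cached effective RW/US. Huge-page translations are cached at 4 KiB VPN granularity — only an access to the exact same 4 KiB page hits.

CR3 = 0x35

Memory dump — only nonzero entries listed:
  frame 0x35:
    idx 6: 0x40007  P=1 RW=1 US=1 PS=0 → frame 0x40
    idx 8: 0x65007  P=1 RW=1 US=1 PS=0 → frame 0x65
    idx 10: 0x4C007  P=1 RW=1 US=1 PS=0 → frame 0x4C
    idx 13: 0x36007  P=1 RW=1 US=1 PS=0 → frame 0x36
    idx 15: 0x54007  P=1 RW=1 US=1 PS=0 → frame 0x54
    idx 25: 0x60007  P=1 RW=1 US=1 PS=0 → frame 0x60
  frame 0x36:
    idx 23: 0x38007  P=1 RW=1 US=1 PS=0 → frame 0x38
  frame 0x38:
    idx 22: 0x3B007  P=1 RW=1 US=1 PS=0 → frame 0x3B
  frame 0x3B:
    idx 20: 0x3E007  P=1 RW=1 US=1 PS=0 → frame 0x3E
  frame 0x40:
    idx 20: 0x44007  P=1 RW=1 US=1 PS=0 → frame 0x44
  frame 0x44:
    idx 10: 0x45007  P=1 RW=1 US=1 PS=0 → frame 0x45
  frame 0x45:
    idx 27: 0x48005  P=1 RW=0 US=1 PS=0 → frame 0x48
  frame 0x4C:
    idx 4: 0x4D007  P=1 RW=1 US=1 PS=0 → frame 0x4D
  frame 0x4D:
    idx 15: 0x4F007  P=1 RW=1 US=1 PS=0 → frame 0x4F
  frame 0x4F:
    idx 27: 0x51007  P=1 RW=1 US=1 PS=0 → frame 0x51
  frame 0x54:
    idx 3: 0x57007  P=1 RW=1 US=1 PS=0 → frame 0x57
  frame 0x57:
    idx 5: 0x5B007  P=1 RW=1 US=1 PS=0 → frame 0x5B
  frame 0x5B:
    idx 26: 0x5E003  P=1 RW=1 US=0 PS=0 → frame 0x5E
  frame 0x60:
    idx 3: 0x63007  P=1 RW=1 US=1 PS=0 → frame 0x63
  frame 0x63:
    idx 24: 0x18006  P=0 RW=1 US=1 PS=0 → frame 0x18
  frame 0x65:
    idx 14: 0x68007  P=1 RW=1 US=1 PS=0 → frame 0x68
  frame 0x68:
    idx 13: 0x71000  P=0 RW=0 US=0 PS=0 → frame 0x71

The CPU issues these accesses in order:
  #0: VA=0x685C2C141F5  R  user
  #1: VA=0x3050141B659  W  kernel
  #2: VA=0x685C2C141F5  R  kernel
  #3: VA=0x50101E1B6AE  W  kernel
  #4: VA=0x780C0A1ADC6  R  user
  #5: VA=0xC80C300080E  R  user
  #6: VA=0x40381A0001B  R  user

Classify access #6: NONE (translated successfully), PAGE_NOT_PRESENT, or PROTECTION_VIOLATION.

Trace:
#0 VA=0x685C2C141F5 (r,user):
  L0: frame=0x35 idx=13 entry=0x36007 [P=1 RW=1 US=1 PS=0]
  L1: frame=0x36 idx=23 entry=0x38007 [P=1 RW=1 US=1 PS=0]
  L2: frame=0x38 idx=22 entry=0x3B007 [P=1 RW=1 US=1 PS=0]
  L3: frame=0x3B idx=20 entry=0x3E007 [P=1 RW=1 US=1 PS=0]
  → PA=0x3E1F5  (4 entries read)
#1 VA=0x3050141B659 (w,kernel):
  L0: frame=0x35 idx=6 entry=0x40007 [P=1 RW=1 US=1 PS=0]
  L1: frame=0x40 idx=20 entry=0x44007 [P=1 RW=1 US=1 PS=0]
  L2: frame=0x44 idx=10 entry=0x45007 [P=1 RW=1 US=1 PS=0]
  L3: frame=0x45 idx=27 entry=0x48005 [P=1 RW=0 US=1 PS=0]
  ⇒ fault: PROTECTION_VIOLATION  — 4 lookups
#2 VA=0x685C2C141F5 (r,kernel):
  TLB hit vpn=0x685C2C14 → PA=0x3E1F5
#3 VA=0x50101E1B6AE (w,kernel):
  L0: frame=0x35 idx=10 entry=0x4C007 [P=1 RW=1 US=1 PS=0]
  L1: frame=0x4C idx=4 entry=0x4D007 [P=1 RW=1 US=1 PS=0]
  L2: frame=0x4D idx=15 entry=0x4F007 [P=1 RW=1 US=1 PS=0]
  L3: frame=0x4F idx=27 entry=0x51007 [P=1 RW=1 US=1 PS=0]
  → PA=0x516AE  (4 entries read)
#4 VA=0x780C0A1ADC6 (r,user):
  L0: frame=0x35 idx=15 entry=0x54007 [P=1 RW=1 US=1 PS=0]
  L1: frame=0x54 idx=3 entry=0x57007 [P=1 RW=1 US=1 PS=0]
  L2: frame=0x57 idx=5 entry=0x5B007 [P=1 RW=1 US=1 PS=0]
  L3: frame=0x5B idx=26 entry=0x5E003 [P=1 RW=1 US=0 PS=0]
  ⇒ fault: PROTECTION_VIOLATION  — 4 lookups
#5 VA=0xC80C300080E (r,user):
  L0: frame=0x35 idx=25 entry=0x60007 [P=1 RW=1 US=1 PS=0]
  L1: frame=0x60 idx=3 entry=0x63007 [P=1 RW=1 US=1 PS=0]
  L2: frame=0x63 idx=24 entry=0x18006 [P=0 RW=1 US=1 PS=0]
  ⇒ fault: PAGE_NOT_PRESENT  — 3 lookups
#6 VA=0x40381A0001B (r,user):
  L0: frame=0x35 idx=8 entry=0x65007 [P=1 RW=1 US=1 PS=0]
  L1: frame=0x65 idx=14 entry=0x68007 [P=1 RW=1 US=1 PS=0]
  L2: frame=0x68 idx=13 entry=0x71000 [P=0 RW=0 US=0 PS=0]
  ⇒ fault: PAGE_NOT_PRESENT  — 3 lookups

Access #6 fault: PAGE_NOT_PRESENT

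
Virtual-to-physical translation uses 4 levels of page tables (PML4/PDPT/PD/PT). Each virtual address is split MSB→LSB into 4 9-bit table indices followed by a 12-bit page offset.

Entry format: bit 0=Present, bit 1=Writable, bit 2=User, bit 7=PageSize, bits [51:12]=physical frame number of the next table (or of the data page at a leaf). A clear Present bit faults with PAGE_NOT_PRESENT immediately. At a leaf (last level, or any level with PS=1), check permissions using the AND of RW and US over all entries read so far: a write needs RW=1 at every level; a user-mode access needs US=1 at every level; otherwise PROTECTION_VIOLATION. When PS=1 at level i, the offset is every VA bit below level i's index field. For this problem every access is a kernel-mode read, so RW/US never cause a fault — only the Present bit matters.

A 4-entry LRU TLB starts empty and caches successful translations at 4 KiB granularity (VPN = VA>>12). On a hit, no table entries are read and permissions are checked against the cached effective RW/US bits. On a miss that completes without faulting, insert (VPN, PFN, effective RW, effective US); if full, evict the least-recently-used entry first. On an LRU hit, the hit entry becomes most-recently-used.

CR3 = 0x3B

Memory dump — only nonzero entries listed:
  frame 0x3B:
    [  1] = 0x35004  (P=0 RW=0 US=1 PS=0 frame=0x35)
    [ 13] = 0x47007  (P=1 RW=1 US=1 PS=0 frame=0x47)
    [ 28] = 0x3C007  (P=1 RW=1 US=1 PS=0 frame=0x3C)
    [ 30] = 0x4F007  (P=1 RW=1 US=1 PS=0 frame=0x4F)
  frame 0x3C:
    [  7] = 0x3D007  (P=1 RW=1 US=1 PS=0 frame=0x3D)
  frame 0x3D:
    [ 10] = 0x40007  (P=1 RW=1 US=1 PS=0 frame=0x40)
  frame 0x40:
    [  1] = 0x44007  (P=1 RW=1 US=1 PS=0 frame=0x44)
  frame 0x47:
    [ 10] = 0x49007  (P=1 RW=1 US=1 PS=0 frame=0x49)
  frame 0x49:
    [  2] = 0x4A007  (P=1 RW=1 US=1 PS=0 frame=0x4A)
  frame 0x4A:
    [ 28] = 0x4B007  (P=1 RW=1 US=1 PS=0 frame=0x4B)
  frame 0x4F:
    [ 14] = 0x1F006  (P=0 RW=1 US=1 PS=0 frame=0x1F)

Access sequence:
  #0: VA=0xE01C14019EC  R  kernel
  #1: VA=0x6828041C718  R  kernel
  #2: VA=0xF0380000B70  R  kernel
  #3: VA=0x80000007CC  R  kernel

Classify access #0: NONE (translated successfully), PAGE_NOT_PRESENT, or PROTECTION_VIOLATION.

Trace:
#0 VA=0xE01C14019EC (r,kernel):
  [0] read 0x3B idx=28: raw=0x3C007 flags P=1 W=1 U=1 S=0
  [1] read 0x3C idx=7: raw=0x3D007 flags P=1 W=1 U=1 S=0
  [2] read 0x3D idx=10: raw=0x40007 flags P=1 W=1 U=1 S=0
  [3] read 0x40 idx=1: raw=0x44007 flags P=1 W=1 U=1 S=0
  ✓ 0x449EC  — 4 lookups
#1 VA=0x6828041C718 (r,kernel):
  [0] read 0x3B idx=13: raw=0x47007 flags P=1 W=1 U=1 S=0
  [1] read 0x47 idx=10: raw=0x49007 flags P=1 W=1 U=1 S=0
  [2] read 0x49 idx=2: raw=0x4A007 flags P=1 W=1 U=1 S=0
  [3] read 0x4A idx=28: raw=0x4B007 flags P=1 W=1 U=1 S=0
  ✓ 0x4B718  — 4 lookups
#2 VA=0xF0380000B70 (r,kernel):
  [0] read 0x3B idx=30: raw=0x4F007 flags P=1 W=1 U=1 S=0
  [1] read 0x4F idx=14: raw=0x1F006 flags P=0 W=1 U=1 S=0
  ⇒ fault: PAGE_NOT_PRESENT  — 2 lookups
#3 VA=0x80000007CC (r,kernel):
  [0] read 0x3B idx=1: raw=0x35004 flags P=0 W=0 U=1 S=0
  ⇒ fault: PAGE_NOT_PRESENT  — 1 lookups

Access #0 fault: NONE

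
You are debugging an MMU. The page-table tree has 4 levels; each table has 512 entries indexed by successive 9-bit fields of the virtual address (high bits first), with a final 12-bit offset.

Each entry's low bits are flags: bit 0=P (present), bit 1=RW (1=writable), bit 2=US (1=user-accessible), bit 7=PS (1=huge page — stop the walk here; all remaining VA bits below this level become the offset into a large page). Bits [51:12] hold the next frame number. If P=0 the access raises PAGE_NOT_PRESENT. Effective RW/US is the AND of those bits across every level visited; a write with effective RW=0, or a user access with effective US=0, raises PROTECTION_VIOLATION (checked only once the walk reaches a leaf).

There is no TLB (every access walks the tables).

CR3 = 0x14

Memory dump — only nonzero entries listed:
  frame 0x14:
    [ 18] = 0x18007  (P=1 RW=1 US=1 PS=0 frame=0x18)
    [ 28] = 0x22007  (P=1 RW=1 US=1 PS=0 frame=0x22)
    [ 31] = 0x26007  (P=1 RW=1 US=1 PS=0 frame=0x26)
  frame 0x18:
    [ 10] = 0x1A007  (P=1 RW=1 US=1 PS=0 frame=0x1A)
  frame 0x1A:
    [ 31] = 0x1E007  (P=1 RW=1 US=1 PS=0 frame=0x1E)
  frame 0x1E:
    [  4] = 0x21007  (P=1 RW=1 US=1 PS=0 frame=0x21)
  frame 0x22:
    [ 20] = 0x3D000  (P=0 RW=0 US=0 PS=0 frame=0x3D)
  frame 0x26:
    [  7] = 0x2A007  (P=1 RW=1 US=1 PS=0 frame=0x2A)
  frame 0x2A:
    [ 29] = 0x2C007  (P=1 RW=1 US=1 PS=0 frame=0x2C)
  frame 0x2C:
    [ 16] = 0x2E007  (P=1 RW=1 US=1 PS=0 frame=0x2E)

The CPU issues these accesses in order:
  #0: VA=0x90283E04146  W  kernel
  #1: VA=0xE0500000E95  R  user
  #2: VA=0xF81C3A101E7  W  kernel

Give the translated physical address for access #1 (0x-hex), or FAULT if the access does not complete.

Trace:
#0 VA=0x90283E04146 (w,kernel):
  L0: frame=0x14 idx=18 entry=0x18007 [P=1 RW=1 US=1 PS=0]
  L1: frame=0x18 idx=10 entry=0x1A007 [P=1 RW=1 US=1 PS=0]
  L2: frame=0x1A idx=31 entry=0x1E007 [P=1 RW=1 US=1 PS=0]
  L3: frame=0x1E idx=4 entry=0x21007 [P=1 RW=1 US=1 PS=0]
  ✓ 0x21146  — 4 lookups
#1 VA=0xE0500000E95 (r,user):
  L0: frame=0x14 idx=28 entry=0x22007 [P=1 RW=1 US=1 PS=0]
  L1: frame=0x22 idx=20 entry=0x3D000 [P=0 RW=0 US=0 PS=0]
  ⇒ fault: PAGE_NOT_PRESENT  — 2 lookups
#2 VA=0xF81C3A101E7 (w,kernel):
  L0: frame=0x14 idx=31 entry=0x26007 [P=1 RW=1 US=1 PS=0]
  L1: frame=0x26 idx=7 entry=0x2A007 [P=1 RW=1 US=1 PS=0]
  L2: frame=0x2A idx=29 entry=0x2C007 [P=1 RW=1 US=1 PS=0]
  L3: frame=0x2C idx=16 entry=0x2E007 [P=1 RW=1 US=1 PS=0]
  ✓ 0x2E1E7  — 4 lookups

Access #1 PA: FAULT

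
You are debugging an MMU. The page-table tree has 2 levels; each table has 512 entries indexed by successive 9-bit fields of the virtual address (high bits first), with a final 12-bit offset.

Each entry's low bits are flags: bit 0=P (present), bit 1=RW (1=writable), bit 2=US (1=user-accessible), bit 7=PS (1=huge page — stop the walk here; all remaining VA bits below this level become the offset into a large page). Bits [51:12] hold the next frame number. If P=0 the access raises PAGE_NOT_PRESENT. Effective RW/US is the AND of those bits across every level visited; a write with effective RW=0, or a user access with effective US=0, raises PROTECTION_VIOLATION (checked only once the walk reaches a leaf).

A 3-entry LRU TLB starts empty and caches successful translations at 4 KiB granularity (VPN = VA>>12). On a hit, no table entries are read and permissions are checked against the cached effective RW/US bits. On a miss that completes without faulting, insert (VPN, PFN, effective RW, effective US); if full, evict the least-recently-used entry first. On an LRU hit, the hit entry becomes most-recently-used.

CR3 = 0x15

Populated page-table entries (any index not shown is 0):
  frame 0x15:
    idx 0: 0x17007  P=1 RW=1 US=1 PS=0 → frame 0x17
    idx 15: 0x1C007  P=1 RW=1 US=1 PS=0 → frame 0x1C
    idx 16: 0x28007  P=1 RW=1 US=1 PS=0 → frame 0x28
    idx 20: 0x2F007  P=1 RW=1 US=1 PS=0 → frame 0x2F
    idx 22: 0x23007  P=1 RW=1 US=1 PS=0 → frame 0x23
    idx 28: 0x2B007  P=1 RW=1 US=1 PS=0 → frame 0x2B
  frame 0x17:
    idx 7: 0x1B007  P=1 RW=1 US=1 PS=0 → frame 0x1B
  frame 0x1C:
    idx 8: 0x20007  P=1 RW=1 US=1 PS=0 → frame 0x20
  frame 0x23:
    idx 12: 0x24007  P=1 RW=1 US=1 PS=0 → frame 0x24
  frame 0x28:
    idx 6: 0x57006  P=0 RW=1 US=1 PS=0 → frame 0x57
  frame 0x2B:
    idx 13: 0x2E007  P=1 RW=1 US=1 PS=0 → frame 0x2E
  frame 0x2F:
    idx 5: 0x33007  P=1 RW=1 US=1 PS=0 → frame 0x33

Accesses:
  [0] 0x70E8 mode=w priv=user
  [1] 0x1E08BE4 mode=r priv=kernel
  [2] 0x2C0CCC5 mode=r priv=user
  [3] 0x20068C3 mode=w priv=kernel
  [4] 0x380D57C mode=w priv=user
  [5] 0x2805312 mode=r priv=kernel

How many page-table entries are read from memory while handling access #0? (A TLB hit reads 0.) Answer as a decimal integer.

Walk each access:
#0 VA=0x70E8 (w,user):
  L0 @0x15[0] → 0x17007  P=1,RW=1,US=1,PS=0
  L1 @0x17[7] → 0x1B007  P=1,RW=1,US=1,PS=0
  ⇒ phys 0x1B0E8  [2 reads]
#1 VA=0x1E08BE4 (r,kernel):
  L0 @0x15[15] → 0x1C007  P=1,RW=1,US=1,PS=0
  L1 @0x1C[8] → 0x20007  P=1,RW=1,US=1,PS=0
  ⇒ phys 0x20BE4  [2 reads]
#2 VA=0x2C0CCC5 (r,user):
  L0 @0x15[22] → 0x23007  P=1,RW=1,US=1,PS=0
  L1 @0x23[12] → 0x24007  P=1,RW=1,US=1,PS=0
  ⇒ phys 0x24CC5  [2 reads]
#3 VA=0x20068C3 (w,kernel):
  L0 @0x15[16] → 0x28007  P=1,RW=1,US=1,PS=0
  L1 @0x28[6] → 0x57006  P=0,RW=1,US=1,PS=0
  ⇒ fault: PAGE_NOT_PRESENT  — 2 lookups
#4 VA=0x380D57C (w,user):
  L0 @0x15[28] → 0x2B007  P=1,RW=1,US=1,PS=0
  L1 @0x2B[13] → 0x2E007  P=1,RW=1,US=1,PS=0
  ⇒ phys 0x2E57C  [2 reads]
#5 VA=0x2805312 (r,kernel):
  L0 @0x15[20] → 0x2F007  P=1,RW=1,US=1,PS=0
  L1 @0x2F[5] → 0x33007  P=1,RW=1,US=1,PS=0
  ⇒ phys 0x33312  [2 reads]

Entries read for #0: 2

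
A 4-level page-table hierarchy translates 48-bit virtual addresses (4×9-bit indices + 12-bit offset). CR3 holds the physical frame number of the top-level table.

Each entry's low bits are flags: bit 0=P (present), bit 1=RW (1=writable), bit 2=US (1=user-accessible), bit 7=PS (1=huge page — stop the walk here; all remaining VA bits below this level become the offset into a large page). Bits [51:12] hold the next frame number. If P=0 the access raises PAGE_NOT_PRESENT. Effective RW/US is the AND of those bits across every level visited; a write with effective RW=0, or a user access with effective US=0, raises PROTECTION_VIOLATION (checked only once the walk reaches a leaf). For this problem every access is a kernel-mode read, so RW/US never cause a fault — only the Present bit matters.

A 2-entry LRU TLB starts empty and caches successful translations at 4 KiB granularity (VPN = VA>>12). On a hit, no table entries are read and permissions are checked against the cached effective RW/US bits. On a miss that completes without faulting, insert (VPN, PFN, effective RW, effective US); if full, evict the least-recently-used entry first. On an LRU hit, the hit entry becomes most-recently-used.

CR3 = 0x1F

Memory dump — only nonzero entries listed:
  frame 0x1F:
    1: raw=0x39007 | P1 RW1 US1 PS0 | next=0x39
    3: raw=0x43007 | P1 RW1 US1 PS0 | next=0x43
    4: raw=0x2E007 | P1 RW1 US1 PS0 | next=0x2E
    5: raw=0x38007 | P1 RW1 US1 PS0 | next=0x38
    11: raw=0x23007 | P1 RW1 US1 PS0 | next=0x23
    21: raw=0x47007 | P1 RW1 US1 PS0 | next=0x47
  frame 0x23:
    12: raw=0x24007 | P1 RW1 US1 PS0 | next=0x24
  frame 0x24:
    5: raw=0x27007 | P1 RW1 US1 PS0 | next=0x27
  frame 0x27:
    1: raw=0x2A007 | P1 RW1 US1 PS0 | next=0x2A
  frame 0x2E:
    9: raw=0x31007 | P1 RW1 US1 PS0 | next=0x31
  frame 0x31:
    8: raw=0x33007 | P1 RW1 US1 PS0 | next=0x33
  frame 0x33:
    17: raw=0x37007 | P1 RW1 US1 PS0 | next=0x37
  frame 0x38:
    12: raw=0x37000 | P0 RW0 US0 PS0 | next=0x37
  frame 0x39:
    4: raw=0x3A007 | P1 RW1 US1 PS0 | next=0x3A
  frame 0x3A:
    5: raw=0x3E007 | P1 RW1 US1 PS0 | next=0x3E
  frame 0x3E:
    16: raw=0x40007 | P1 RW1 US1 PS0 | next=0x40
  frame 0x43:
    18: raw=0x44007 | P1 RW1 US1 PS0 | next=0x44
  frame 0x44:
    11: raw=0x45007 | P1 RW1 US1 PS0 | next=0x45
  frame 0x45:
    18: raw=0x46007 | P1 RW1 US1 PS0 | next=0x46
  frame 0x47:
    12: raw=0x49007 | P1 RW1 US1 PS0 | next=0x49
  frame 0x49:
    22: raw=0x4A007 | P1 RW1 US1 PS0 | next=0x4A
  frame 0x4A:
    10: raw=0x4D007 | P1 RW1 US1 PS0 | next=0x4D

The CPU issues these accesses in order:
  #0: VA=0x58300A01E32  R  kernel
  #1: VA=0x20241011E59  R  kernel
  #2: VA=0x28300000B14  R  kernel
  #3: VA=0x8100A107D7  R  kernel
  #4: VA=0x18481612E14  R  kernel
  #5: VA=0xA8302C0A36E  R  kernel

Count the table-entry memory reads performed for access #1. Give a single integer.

Walk each access:
#0 VA=0x58300A01E32 (r,kernel):
  lvl0: tbl 0x1F, slot 11 ⇒ 0x23007 (P1/RW1/US1/PS0)
  lvl1: tbl 0x23, slot 12 ⇒ 0x24007 (P1/RW1/US1/PS0)
  lvl2: tbl 0x24, slot 5 ⇒ 0x27007 (P1/RW1/US1/PS0)
  lvl3: tbl 0x27, slot 1 ⇒ 0x2A007 (P1/RW1/US1/PS0)
  ⇒ phys 0x2AE32  [4 reads]
#1 VA=0x20241011E59 (r,kernel):
  lvl0: tbl 0x1F, slot 4 ⇒ 0x2E007 (P1/RW1/US1/PS0)
  lvl1: tbl 0x2E, slot 9 ⇒ 0x31007 (P1/RW1/US1/PS0)
  lvl2: tbl 0x31, slot 8 ⇒ 0x33007 (P1/RW1/US1/PS0)
  lvl3: tbl 0x33, slot 17 ⇒ 0x37007 (P1/RW1/US1/PS0)
  ⇒ phys 0x37E59  [4 reads]
#2 VA=0x28300000B14 (r,kernel):
  lvl0: tbl 0x1F, slot 5 ⇒ 0x38007 (P1/RW1/US1/PS0)
  lvl1: tbl 0x38, slot 12 ⇒ 0x37000 (P0/RW0/US0/PS0)
  → PAGE_NOT_PRESENT  (2 entries read)
#3 VA=0x8100A107D7 (r,kernel):
  lvl0: tbl 0x1F, slot 1 ⇒ 0x39007 (P1/RW1/US1/PS0)
  lvl1: tbl 0x39, slot 4 ⇒ 0x3A007 (P1/RW1/US1/PS0)
  lvl2: tbl 0x3A, slot 5 ⇒ 0x3E007 (P1/RW1/US1/PS0)
  lvl3: tbl 0x3E, slot 16 ⇒ 0x40007 (P1/RW1/US1/PS0)
  ⇒ phys 0x407D7  [4 reads]
#4 VA=0x18481612E14 (r,kernel):
  lvl0: tbl 0x1F, slot 3 ⇒ 0x43007 (P1/RW1/US1/PS0)
  lvl1: tbl 0x43, slot 18 ⇒ 0x44007 (P1/RW1/US1/PS0)
  lvl2: tbl 0x44, slot 11 ⇒ 0x45007 (P1/RW1/US1/PS0)
  lvl3: tbl 0x45, slot 18 ⇒ 0x46007 (P1/RW1/US1/PS0)
  ⇒ phys 0x46E14  [4 reads]
#5 VA=0xA8302C0A36E (r,kernel):
  lvl0: tbl 0x1F, slot 21 ⇒ 0x47007 (P1/RW1/US1/PS0)
  lvl1: tbl 0x47, slot 12 ⇒ 0x49007 (P1/RW1/US1/PS0)
  lvl2: tbl 0x49, slot 22 ⇒ 0x4A007 (P1/RW1/US1/PS0)
  lvl3: tbl 0x4A, slot 10 ⇒ 0x4D007 (P1/RW1/US1/PS0)
  ⇒ phys 0x4D36E  [4 reads]

Entries read for #1: 4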